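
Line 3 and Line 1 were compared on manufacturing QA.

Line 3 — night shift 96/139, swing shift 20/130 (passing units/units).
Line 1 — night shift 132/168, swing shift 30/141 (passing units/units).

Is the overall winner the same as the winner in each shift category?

Night shift: Line 3 96/139 = 69.1%, Line 1 132/168 = 78.6% → Line 1
Swing shift: Line 3 20/130 = 15.4%, Line 1 30/141 = 21.3% → Line 1
Overall: Line 3 116/269 = 43.1%, Line 1 162/309 = 52.4% → Line 1
Line 1 wins overall and in every shift group — no reversal.

Yes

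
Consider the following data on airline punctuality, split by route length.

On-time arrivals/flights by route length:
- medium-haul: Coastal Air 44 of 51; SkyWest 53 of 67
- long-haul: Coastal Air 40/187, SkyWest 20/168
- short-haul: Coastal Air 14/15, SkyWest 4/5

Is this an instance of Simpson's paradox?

Medium-haul: Coastal Air 44/51 = 86.3%, SkyWest 53/67 = 79.1% → Coastal Air
Long-haul: Coastal Air 40/187 = 21.4%, SkyWest 20/168 = 11.9% → Coastal Air
Short-haul: Coastal Air 14/15 = 93.3%, SkyWest 4/5 = 80.0% → Coastal Air
Overall: Coastal Air 98/253 = 38.7%, SkyWest 77/240 = 32.1% → Coastal Air
Coastal Air wins overall and in every route group — no reversal.

No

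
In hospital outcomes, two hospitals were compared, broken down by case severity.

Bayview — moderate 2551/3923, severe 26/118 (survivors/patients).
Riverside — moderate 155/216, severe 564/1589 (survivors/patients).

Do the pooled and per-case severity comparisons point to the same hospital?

No

Moderate: Bayview 2551/3923 = 65.0%, Riverside 155/216 = 71.8% → Riverside
Severe: Bayview 26/118 = 22.0%, Riverside 564/1589 = 35.5% → Riverside
Overall: Bayview 2577/4041 = 63.8%, Riverside 719/1805 = 39.8% → Bayview
Riverside wins each case group but Bayview wins overall — the comparison reverses. Riverside's patients skew toward severe, which has a lower base rate.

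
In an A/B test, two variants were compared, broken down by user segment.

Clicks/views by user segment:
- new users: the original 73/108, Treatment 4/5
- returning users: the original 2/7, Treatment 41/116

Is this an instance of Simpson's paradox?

New users: the original 73/108 = 67.6%, Treatment 4/5 = 80.0% → Treatment
Returning users: the original 2/7 = 28.6%, Treatment 41/116 = 35.3% → Treatment
Overall: the original 75/115 = 65.2%, Treatment 45/121 = 37.2% → the original
Treatment wins each user group but the original wins overall — the comparison reverses. Treatment's views skew toward returning users, which has a lower base rate.

Yes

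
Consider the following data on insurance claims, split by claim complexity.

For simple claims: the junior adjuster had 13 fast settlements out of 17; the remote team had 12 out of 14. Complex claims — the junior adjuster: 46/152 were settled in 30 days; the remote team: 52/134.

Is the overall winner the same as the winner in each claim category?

Simple: the junior adjuster 13/17 = 76.5%, the remote team 12/14 = 85.7% → the remote team
Complex: the junior adjuster 46/152 = 30.3%, the remote team 52/134 = 38.8% → the remote team
Overall: the junior adjuster 59/169 = 34.9%, the remote team 64/148 = 43.2% → the remote team
The remote team wins overall and in every claim group — no reversal.

Yes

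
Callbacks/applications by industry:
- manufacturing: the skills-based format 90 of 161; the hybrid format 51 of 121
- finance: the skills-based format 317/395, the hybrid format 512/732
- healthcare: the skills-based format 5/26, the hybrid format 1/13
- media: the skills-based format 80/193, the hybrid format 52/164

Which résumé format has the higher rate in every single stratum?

the skills-based format

Manufacturing: the skills-based format 90/161 = 55.9%, the hybrid format 51/121 = 42.1% → the skills-based format
Finance: the skills-based format 317/395 = 80.3%, the hybrid format 512/732 = 69.9% → the skills-based format
Healthcare: the skills-based format 5/26 = 19.2%, the hybrid format 1/13 = 7.7% → the skills-based format
Media: the skills-based format 80/193 = 41.5%, the hybrid format 52/164 = 31.7% → the skills-based format
The skills-based format has the higher rate in all 4 groups.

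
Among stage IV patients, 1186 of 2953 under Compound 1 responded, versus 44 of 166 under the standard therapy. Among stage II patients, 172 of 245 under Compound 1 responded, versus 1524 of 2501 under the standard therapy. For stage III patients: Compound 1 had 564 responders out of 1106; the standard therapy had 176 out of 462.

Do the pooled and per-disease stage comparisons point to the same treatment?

Stage IV: Compound 1 1186/2953 = 40.2%, the standard therapy 44/166 = 26.5% → Compound 1
Stage II: Compound 1 172/245 = 70.2%, the standard therapy 1524/2501 = 60.9% → Compound 1
Stage III: Compound 1 564/1106 = 51.0%, the standard therapy 176/462 = 38.1% → Compound 1
Overall: Compound 1 1922/4304 = 44.7%, the standard therapy 1744/3129 = 55.7% → the standard therapy
Compound 1 wins each disease group but the standard therapy wins overall — the comparison reverses. Compound 1's patients skew toward stage IV, which has a lower base rate.

No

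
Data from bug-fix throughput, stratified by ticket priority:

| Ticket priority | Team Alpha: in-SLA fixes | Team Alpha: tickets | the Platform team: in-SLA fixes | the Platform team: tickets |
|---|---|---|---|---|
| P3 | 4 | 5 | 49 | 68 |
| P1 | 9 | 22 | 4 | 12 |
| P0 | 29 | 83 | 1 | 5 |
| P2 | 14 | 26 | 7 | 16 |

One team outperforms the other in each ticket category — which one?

P3: Team Alpha 4/5 = 80.0%, the Platform team 49/68 = 72.1% → Team Alpha
P1: Team Alpha 9/22 = 40.9%, the Platform team 4/12 = 33.3% → Team Alpha
P0: Team Alpha 29/83 = 34.9%, the Platform team 1/5 = 20.0% → Team Alpha
P2: Team Alpha 14/26 = 53.8%, the Platform team 7/16 = 43.8% → Team Alpha
Team Alpha has the higher rate in all 4 groups.

Team Alpha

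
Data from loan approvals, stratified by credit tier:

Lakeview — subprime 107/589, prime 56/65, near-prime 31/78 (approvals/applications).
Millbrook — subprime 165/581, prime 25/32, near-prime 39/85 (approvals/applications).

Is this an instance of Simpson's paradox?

No

Subprime: Lakeview 107/589 = 18.2%, Millbrook 165/581 = 28.4% → Millbrook
Prime: Lakeview 56/65 = 86.2%, Millbrook 25/32 = 78.1% → Lakeview
Near-prime: Lakeview 31/78 = 39.7%, Millbrook 39/85 = 45.9% → Millbrook
Overall: Lakeview 194/732 = 26.5%, Millbrook 229/698 = 32.8% → Millbrook
Neither sweeps: Lakeview wins 1 of 3 groups, Millbrook wins 2. Millbrook wins overall but not every group — no Simpson reversal.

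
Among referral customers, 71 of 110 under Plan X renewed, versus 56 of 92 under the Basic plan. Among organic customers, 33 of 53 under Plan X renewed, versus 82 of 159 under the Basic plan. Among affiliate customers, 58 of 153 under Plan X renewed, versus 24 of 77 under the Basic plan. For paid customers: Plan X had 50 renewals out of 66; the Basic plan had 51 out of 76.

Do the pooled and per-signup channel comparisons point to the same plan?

Yes

Referral: Plan X 71/110 = 64.5%, the Basic plan 56/92 = 60.9% → Plan X
Organic: Plan X 33/53 = 62.3%, the Basic plan 82/159 = 51.6% → Plan X
Affiliate: Plan X 58/153 = 37.9%, the Basic plan 24/77 = 31.2% → Plan X
Paid: Plan X 50/66 = 75.8%, the Basic plan 51/76 = 67.1% → Plan X
Overall: Plan X 212/382 = 55.5%, the Basic plan 213/404 = 52.7% → Plan X
Plan X wins overall and in every signup group — no reversal.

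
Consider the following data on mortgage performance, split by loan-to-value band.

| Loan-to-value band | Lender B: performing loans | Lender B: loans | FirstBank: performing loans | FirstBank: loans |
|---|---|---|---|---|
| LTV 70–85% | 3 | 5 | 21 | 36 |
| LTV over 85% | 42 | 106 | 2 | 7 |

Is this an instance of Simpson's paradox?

Yes

LTV 70–85%: Lender B 3/5 = 60.0%, FirstBank 21/36 = 58.3% → Lender B
LTV over 85%: Lender B 42/106 = 39.6%, FirstBank 2/7 = 28.6% → Lender B
Overall: Lender B 45/111 = 40.5%, FirstBank 23/43 = 53.5% → FirstBank
Lender B wins each loan-to-value group but FirstBank wins overall — the comparison reverses. Lender B's loans skew toward LTV over 85%, which has a lower base rate.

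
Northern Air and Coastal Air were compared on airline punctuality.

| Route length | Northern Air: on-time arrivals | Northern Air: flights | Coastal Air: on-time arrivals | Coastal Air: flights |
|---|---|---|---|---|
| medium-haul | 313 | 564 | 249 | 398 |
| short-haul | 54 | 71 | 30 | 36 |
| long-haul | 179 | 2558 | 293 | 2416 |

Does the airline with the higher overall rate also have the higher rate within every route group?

Medium-haul: Northern Air 313/564 = 55.5%, Coastal Air 249/398 = 62.6% → Coastal Air
Short-haul: Northern Air 54/71 = 76.1%, Coastal Air 30/36 = 83.3% → Coastal Air
Long-haul: Northern Air 179/2558 = 7.0%, Coastal Air 293/2416 = 12.1% → Coastal Air
Overall: Northern Air 546/3193 = 17.1%, Coastal Air 572/2850 = 20.1% → Coastal Air
Coastal Air wins overall and in every route group — no reversal.

Yes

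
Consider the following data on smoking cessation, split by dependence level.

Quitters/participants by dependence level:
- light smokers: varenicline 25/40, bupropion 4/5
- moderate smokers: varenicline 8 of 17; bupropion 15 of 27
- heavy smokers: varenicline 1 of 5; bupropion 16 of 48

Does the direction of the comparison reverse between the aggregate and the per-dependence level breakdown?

Yes

Light smokers: varenicline 25/40 = 62.5%, bupropion 4/5 = 80.0% → bupropion
Moderate smokers: varenicline 8/17 = 47.1%, bupropion 15/27 = 55.6% → bupropion
Heavy smokers: varenicline 1/5 = 20.0%, bupropion 16/48 = 33.3% → bupropion
Overall: varenicline 34/62 = 54.8%, bupropion 35/80 = 43.8% → varenicline
Bupropion wins each dependence group but varenicline wins overall — the comparison reverses. Bupropion's participants skew toward heavy smokers, which has a lower base rate.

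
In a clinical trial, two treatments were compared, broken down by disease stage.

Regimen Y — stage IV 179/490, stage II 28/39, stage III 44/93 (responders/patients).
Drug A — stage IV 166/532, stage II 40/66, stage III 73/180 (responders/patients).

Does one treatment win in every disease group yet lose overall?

Stage IV: Regimen Y 179/490 = 36.5%, Drug A 166/532 = 31.2% → Regimen Y
Stage II: Regimen Y 28/39 = 71.8%, Drug A 40/66 = 60.6% → Regimen Y
Stage III: Regimen Y 44/93 = 47.3%, Drug A 73/180 = 40.6% → Regimen Y
Overall: Regimen Y 251/622 = 40.4%, Drug A 279/778 = 35.9% → Regimen Y
Regimen Y wins overall and in every disease group — no reversal.

No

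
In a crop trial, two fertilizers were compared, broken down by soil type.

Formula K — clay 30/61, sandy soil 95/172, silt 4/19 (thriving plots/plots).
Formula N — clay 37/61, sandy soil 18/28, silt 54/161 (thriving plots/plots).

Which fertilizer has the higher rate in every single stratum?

Clay: Formula K 30/61 = 49.2%, Formula N 37/61 = 60.7% → Formula N
Sandy soil: Formula K 95/172 = 55.2%, Formula N 18/28 = 64.3% → Formula N
Silt: Formula K 4/19 = 21.1%, Formula N 54/161 = 33.5% → Formula N
Formula N has the higher rate in all 3 groups.

Formula N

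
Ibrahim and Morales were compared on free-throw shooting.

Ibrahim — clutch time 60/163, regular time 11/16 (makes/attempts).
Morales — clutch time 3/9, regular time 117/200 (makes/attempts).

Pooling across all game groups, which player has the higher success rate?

Morales

Clutch time: Ibrahim 60/163 = 36.8%, Morales 3/9 = 33.3% → Ibrahim
Regular time: Ibrahim 11/16 = 68.8%, Morales 117/200 = 58.5% → Ibrahim
Overall: Ibrahim 71/179 = 39.7%, Morales 120/209 = 57.4% → Morales
(Ibrahim wins every game group but Morales wins overall — Ibrahim's attempts skew toward the low-rate clutch time group.)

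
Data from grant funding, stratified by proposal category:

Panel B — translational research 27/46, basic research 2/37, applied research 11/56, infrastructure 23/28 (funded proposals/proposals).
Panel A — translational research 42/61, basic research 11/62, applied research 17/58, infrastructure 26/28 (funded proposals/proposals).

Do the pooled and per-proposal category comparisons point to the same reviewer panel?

Yes

Translational research: Panel B 27/46 = 58.7%, Panel A 42/61 = 68.9% → Panel A
Basic research: Panel B 2/37 = 5.4%, Panel A 11/62 = 17.7% → Panel A
Applied research: Panel B 11/56 = 19.6%, Panel A 17/58 = 29.3% → Panel A
Infrastructure: Panel B 23/28 = 82.1%, Panel A 26/28 = 92.9% → Panel A
Overall: Panel B 63/167 = 37.7%, Panel A 96/209 = 45.9% → Panel A
Panel A wins overall and in every proposal group — no reversal.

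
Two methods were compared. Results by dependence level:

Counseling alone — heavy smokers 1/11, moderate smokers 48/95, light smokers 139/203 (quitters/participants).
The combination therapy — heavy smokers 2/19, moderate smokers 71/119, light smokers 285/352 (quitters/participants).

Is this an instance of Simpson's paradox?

Heavy smokers: counseling alone 1/11 = 9.1%, the combination therapy 2/19 = 10.5% → the combination therapy
Moderate smokers: counseling alone 48/95 = 50.5%, the combination therapy 71/119 = 59.7% → the combination therapy
Light smokers: counseling alone 139/203 = 68.5%, the combination therapy 285/352 = 81.0% → the combination therapy
Overall: counseling alone 188/309 = 60.8%, the combination therapy 358/490 = 73.1% → the combination therapy
The combination therapy wins overall and in every dependence group — no reversal.

No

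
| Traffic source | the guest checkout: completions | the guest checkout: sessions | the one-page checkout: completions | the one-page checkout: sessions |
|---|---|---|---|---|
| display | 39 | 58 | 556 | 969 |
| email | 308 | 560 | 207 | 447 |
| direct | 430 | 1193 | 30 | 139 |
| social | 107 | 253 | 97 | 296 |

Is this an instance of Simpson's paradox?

Yes

Display: the guest checkout 39/58 = 67.2%, the one-page checkout 556/969 = 57.4% → the guest checkout
Email: the guest checkout 308/560 = 55.0%, the one-page checkout 207/447 = 46.3% → the guest checkout
Direct: the guest checkout 430/1193 = 36.0%, the one-page checkout 30/139 = 21.6% → the guest checkout
Social: the guest checkout 107/253 = 42.3%, the one-page checkout 97/296 = 32.8% → the guest checkout
Overall: the guest checkout 884/2064 = 42.8%, the one-page checkout 890/1851 = 48.1% → the one-page checkout
The guest checkout wins each traffic group but the one-page checkout wins overall — the comparison reverses. The guest checkout's sessions skew toward direct, which has a lower base rate.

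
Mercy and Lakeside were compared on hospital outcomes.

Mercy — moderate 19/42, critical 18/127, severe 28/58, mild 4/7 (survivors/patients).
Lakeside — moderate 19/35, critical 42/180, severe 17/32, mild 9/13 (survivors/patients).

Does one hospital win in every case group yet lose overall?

No

Moderate: Mercy 19/42 = 45.2%, Lakeside 19/35 = 54.3% → Lakeside
Critical: Mercy 18/127 = 14.2%, Lakeside 42/180 = 23.3% → Lakeside
Severe: Mercy 28/58 = 48.3%, Lakeside 17/32 = 53.1% → Lakeside
Mild: Mercy 4/7 = 57.1%, Lakeside 9/13 = 69.2% → Lakeside
Overall: Mercy 69/234 = 29.5%, Lakeside 87/260 = 33.5% → Lakeside
Lakeside wins overall and in every case group — no reversal.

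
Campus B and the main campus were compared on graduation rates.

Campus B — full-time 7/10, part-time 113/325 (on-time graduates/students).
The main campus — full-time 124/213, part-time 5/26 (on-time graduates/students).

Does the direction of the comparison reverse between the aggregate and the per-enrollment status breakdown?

Yes

Full-time: Campus B 7/10 = 70.0%, the main campus 124/213 = 58.2% → Campus B
Part-time: Campus B 113/325 = 34.8%, the main campus 5/26 = 19.2% → Campus B
Overall: Campus B 120/335 = 35.8%, the main campus 129/239 = 54.0% → the main campus
Campus B wins each enrollment group but the main campus wins overall — the comparison reverses. Campus B's students skew toward part-time, which has a lower base rate.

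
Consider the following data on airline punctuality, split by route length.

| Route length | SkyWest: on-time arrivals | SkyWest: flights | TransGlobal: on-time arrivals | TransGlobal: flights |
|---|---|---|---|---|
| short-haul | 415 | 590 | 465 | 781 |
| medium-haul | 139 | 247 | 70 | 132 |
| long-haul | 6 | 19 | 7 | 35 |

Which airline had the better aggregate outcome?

SkyWest

Short-haul: SkyWest 415/590 = 70.3%, TransGlobal 465/781 = 59.5% → SkyWest
Medium-haul: SkyWest 139/247 = 56.3%, TransGlobal 70/132 = 53.0% → SkyWest
Long-haul: SkyWest 6/19 = 31.6%, TransGlobal 7/35 = 20.0% → SkyWest
Overall: SkyWest 560/856 = 65.4%, TransGlobal 542/948 = 57.2% → SkyWest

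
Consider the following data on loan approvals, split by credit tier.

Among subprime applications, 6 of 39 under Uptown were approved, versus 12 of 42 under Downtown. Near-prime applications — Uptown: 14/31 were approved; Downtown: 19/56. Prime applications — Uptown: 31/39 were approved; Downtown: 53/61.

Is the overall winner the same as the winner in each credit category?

Subprime: Uptown 6/39 = 15.4%, Downtown 12/42 = 28.6% → Downtown
Near-prime: Uptown 14/31 = 45.2%, Downtown 19/56 = 33.9% → Uptown
Prime: Uptown 31/39 = 79.5%, Downtown 53/61 = 86.9% → Downtown
Overall: Uptown 51/109 = 46.8%, Downtown 84/159 = 52.8% → Downtown
Neither sweeps: Uptown wins 1 of 3 groups, Downtown wins 2. Downtown wins overall but not every group — no Simpson reversal.

No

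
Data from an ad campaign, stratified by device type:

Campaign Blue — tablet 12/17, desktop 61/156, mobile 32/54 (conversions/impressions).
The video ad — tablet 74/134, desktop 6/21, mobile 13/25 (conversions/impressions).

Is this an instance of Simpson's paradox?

Tablet: Campaign Blue 12/17 = 70.6%, the video ad 74/134 = 55.2% → Campaign Blue
Desktop: Campaign Blue 61/156 = 39.1%, the video ad 6/21 = 28.6% → Campaign Blue
Mobile: Campaign Blue 32/54 = 59.3%, the video ad 13/25 = 52.0% → Campaign Blue
Overall: Campaign Blue 105/227 = 46.3%, the video ad 93/180 = 51.7% → the video ad
Campaign Blue wins each device group but the video ad wins overall — the comparison reverses. Campaign Blue's impressions skew toward desktop, which has a lower base rate.

Yes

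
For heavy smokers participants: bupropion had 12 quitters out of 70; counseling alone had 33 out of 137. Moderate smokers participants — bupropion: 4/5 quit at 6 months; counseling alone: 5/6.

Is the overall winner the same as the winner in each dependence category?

Heavy smokers: bupropion 12/70 = 17.1%, counseling alone 33/137 = 24.1% → counseling alone
Moderate smokers: bupropion 4/5 = 80.0%, counseling alone 5/6 = 83.3% → counseling alone
Overall: bupropion 16/75 = 21.3%, counseling alone 38/143 = 26.6% → counseling alone
Counseling alone wins overall and in every dependence group — no reversal.

Yes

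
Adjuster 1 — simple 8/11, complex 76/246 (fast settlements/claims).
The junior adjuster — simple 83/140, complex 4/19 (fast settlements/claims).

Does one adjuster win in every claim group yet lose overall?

Yes

Simple: Adjuster 1 8/11 = 72.7%, the junior adjuster 83/140 = 59.3% → Adjuster 1
Complex: Adjuster 1 76/246 = 30.9%, the junior adjuster 4/19 = 21.1% → Adjuster 1
Overall: Adjuster 1 84/257 = 32.7%, the junior adjuster 87/159 = 54.7% → the junior adjuster
Adjuster 1 wins each claim group but the junior adjuster wins overall — the comparison reverses. Adjuster 1's claims skew toward complex, which has a lower base rate.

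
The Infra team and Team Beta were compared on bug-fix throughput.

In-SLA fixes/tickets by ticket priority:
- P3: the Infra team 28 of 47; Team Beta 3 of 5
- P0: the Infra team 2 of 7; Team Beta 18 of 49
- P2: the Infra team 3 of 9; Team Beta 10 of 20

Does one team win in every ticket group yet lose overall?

Yes

P3: the Infra team 28/47 = 59.6%, Team Beta 3/5 = 60.0% → Team Beta
P0: the Infra team 2/7 = 28.6%, Team Beta 18/49 = 36.7% → Team Beta
P2: the Infra team 3/9 = 33.3%, Team Beta 10/20 = 50.0% → Team Beta
Overall: the Infra team 33/63 = 52.4%, Team Beta 31/74 = 41.9% → the Infra team
Team Beta wins each ticket group but the Infra team wins overall — the comparison reverses. Team Beta's tickets skew toward P0, which has a lower base rate.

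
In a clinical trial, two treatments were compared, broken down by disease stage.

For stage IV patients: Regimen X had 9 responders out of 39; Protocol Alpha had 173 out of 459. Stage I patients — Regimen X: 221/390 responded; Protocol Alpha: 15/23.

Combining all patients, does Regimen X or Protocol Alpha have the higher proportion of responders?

Regimen X

Stage IV: Regimen X 9/39 = 23.1%, Protocol Alpha 173/459 = 37.7% → Protocol Alpha
Stage I: Regimen X 221/390 = 56.7%, Protocol Alpha 15/23 = 65.2% → Protocol Alpha
Overall: Regimen X 230/429 = 53.6%, Protocol Alpha 188/482 = 39.0% → Regimen X
(Protocol Alpha wins every disease group but Regimen X wins overall — Protocol Alpha's patients skew toward the low-rate stage IV group.)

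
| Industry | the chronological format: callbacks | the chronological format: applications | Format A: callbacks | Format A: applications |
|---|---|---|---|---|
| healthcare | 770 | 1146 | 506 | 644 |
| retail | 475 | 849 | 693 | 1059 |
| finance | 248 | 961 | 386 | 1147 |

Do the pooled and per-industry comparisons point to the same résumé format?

Healthcare: the chronological format 770/1146 = 67.2%, Format A 506/644 = 78.6% → Format A
Retail: the chronological format 475/849 = 55.9%, Format A 693/1059 = 65.4% → Format A
Finance: the chronological format 248/961 = 25.8%, Format A 386/1147 = 33.7% → Format A
Overall: the chronological format 1493/2956 = 50.5%, Format A 1585/2850 = 55.6% → Format A
Format A wins overall and in every industry group — no reversal.

Yes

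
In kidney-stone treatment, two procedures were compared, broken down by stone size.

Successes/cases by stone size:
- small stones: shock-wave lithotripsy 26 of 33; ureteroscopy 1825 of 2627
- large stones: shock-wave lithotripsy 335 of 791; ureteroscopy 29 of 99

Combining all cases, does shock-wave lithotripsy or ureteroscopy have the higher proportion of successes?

Small stones: shock-wave lithotripsy 26/33 = 78.8%, ureteroscopy 1825/2627 = 69.5% → shock-wave lithotripsy
Large stones: shock-wave lithotripsy 335/791 = 42.4%, ureteroscopy 29/99 = 29.3% → shock-wave lithotripsy
Overall: shock-wave lithotripsy 361/824 = 43.8%, ureteroscopy 1854/2726 = 68.0% → ureteroscopy
(Shock-wave lithotripsy wins every stone group but ureteroscopy wins overall — shock-wave lithotripsy's cases skew toward the low-rate large stones group.)

ureteroscopy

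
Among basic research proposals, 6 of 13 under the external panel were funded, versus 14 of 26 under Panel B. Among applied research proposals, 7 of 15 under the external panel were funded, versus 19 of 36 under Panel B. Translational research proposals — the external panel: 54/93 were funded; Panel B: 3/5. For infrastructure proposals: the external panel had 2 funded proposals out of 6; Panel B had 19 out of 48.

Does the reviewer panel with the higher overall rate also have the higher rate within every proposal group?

Basic research: the external panel 6/13 = 46.2%, Panel B 14/26 = 53.8% → Panel B
Applied research: the external panel 7/15 = 46.7%, Panel B 19/36 = 52.8% → Panel B
Translational research: the external panel 54/93 = 58.1%, Panel B 3/5 = 60.0% → Panel B
Infrastructure: the external panel 2/6 = 33.3%, Panel B 19/48 = 39.6% → Panel B
Overall: the external panel 69/127 = 54.3%, Panel B 55/115 = 47.8% → the external panel
Panel B wins each proposal group but the external panel wins overall — the comparison reverses. Panel B's proposals skew toward infrastructure, which has a lower base rate.

No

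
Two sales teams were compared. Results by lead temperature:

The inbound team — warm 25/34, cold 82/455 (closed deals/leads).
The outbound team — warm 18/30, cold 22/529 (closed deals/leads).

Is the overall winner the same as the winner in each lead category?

Yes

Warm: the inbound team 25/34 = 73.5%, the outbound team 18/30 = 60.0% → the inbound team
Cold: the inbound team 82/455 = 18.0%, the outbound team 22/529 = 4.2% → the inbound team
Overall: the inbound team 107/489 = 21.9%, the outbound team 40/559 = 7.2% → the inbound team
The inbound team wins overall and in every lead group — no reversal.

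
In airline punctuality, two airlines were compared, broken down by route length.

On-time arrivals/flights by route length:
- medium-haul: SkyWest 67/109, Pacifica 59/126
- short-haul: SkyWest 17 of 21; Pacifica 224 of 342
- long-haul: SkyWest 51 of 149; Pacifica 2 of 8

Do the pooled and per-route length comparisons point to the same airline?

Medium-haul: SkyWest 67/109 = 61.5%, Pacifica 59/126 = 46.8% → SkyWest
Short-haul: SkyWest 17/21 = 81.0%, Pacifica 224/342 = 65.5% → SkyWest
Long-haul: SkyWest 51/149 = 34.2%, Pacifica 2/8 = 25.0% → SkyWest
Overall: SkyWest 135/279 = 48.4%, Pacifica 285/476 = 59.9% → Pacifica
SkyWest wins each route group but Pacifica wins overall — the comparison reverses. SkyWest's flights skew toward long-haul, which has a lower base rate.

No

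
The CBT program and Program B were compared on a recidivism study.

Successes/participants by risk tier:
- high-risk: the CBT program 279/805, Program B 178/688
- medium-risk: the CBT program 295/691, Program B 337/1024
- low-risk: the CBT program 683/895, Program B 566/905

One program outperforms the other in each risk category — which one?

High-risk: the CBT program 279/805 = 34.7%, Program B 178/688 = 25.9% → the CBT program
Medium-risk: the CBT program 295/691 = 42.7%, Program B 337/1024 = 32.9% → the CBT program
Low-risk: the CBT program 683/895 = 76.3%, Program B 566/905 = 62.5% → the CBT program
The CBT program has the higher rate in all 3 groups.

the CBT program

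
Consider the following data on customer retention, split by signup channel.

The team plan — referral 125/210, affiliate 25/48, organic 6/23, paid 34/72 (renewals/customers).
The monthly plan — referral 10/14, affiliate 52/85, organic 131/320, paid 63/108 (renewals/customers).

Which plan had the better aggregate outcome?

the team plan

Referral: the team plan 125/210 = 59.5%, the monthly plan 10/14 = 71.4% → the monthly plan
Affiliate: the team plan 25/48 = 52.1%, the monthly plan 52/85 = 61.2% → the monthly plan
Organic: the team plan 6/23 = 26.1%, the monthly plan 131/320 = 40.9% → the monthly plan
Paid: the team plan 34/72 = 47.2%, the monthly plan 63/108 = 58.3% → the monthly plan
Overall: the team plan 190/353 = 53.8%, the monthly plan 256/527 = 48.6% → the team plan
(The monthly plan wins every signup group but the team plan wins overall — the monthly plan's customers skew toward the low-rate organic group.)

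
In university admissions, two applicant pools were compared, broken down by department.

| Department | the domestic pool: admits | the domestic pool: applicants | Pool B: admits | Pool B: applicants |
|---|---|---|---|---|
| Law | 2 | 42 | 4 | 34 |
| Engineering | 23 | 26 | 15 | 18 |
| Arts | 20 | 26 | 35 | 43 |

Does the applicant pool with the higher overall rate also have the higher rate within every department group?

Law: the domestic pool 2/42 = 4.8%, Pool B 4/34 = 11.8% → Pool B
Engineering: the domestic pool 23/26 = 88.5%, Pool B 15/18 = 83.3% → the domestic pool
Arts: the domestic pool 20/26 = 76.9%, Pool B 35/43 = 81.4% → Pool B
Overall: the domestic pool 45/94 = 47.9%, Pool B 54/95 = 56.8% → Pool B
Neither sweeps: the domestic pool wins 1 of 3 groups, Pool B wins 2. Pool B wins overall but not every group — no Simpson reversal.

No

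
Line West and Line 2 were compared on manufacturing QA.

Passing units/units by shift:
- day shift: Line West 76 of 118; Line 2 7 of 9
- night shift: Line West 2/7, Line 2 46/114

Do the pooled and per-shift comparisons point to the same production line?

No

Day shift: Line West 76/118 = 64.4%, Line 2 7/9 = 77.8% → Line 2
Night shift: Line West 2/7 = 28.6%, Line 2 46/114 = 40.4% → Line 2
Overall: Line West 78/125 = 62.4%, Line 2 53/123 = 43.1% → Line West
Line 2 wins each shift group but Line West wins overall — the comparison reverses. Line 2's units skew toward night shift, which has a lower base rate.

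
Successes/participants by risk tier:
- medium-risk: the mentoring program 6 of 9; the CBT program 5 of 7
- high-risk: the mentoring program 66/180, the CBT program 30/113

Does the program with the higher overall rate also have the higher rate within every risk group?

Medium-risk: the mentoring program 6/9 = 66.7%, the CBT program 5/7 = 71.4% → the CBT program
High-risk: the mentoring program 66/180 = 36.7%, the CBT program 30/113 = 26.5% → the mentoring program
Overall: the mentoring program 72/189 = 38.1%, the CBT program 35/120 = 29.2% → the mentoring program
Neither sweeps: the mentoring program wins 1 of 2 groups, the CBT program wins 1. The mentoring program wins overall but not every group — no Simpson reversal.

No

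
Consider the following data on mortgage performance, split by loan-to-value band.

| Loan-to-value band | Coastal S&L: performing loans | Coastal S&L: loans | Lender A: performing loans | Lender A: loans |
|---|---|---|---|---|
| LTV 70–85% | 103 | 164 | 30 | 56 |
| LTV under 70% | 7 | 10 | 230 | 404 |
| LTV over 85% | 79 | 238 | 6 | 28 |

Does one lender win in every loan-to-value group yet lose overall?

Yes

LTV 70–85%: Coastal S&L 103/164 = 62.8%, Lender A 30/56 = 53.6% → Coastal S&L
LTV under 70%: Coastal S&L 7/10 = 70.0%, Lender A 230/404 = 56.9% → Coastal S&L
LTV over 85%: Coastal S&L 79/238 = 33.2%, Lender A 6/28 = 21.4% → Coastal S&L
Overall: Coastal S&L 189/412 = 45.9%, Lender A 266/488 = 54.5% → Lender A
Coastal S&L wins each loan-to-value group but Lender A wins overall — the comparison reverses. Coastal S&L's loans skew toward LTV over 85%, which has a lower base rate.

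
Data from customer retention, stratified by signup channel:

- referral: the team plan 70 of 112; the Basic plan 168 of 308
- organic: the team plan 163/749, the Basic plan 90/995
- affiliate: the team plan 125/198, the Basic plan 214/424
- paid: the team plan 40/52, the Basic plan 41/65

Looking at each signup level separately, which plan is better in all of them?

Referral: the team plan 70/112 = 62.5%, the Basic plan 168/308 = 54.5% → the team plan
Organic: the team plan 163/749 = 21.8%, the Basic plan 90/995 = 9.0% → the team plan
Affiliate: the team plan 125/198 = 63.1%, the Basic plan 214/424 = 50.5% → the team plan
Paid: the team plan 40/52 = 76.9%, the Basic plan 41/65 = 63.1% → the team plan
The team plan has the higher rate in all 4 groups.

the team plan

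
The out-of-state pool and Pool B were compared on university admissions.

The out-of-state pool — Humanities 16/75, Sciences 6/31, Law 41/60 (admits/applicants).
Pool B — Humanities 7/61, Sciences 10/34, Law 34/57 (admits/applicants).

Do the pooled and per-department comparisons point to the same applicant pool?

No

Humanities: the out-of-state pool 16/75 = 21.3%, Pool B 7/61 = 11.5% → the out-of-state pool
Sciences: the out-of-state pool 6/31 = 19.4%, Pool B 10/34 = 29.4% → Pool B
Law: the out-of-state pool 41/60 = 68.3%, Pool B 34/57 = 59.6% → the out-of-state pool
Overall: the out-of-state pool 63/166 = 38.0%, Pool B 51/152 = 33.6% → the out-of-state pool
Neither sweeps: the out-of-state pool wins 2 of 3 groups, Pool B wins 1. The out-of-state pool wins overall but not every group — no Simpson reversal.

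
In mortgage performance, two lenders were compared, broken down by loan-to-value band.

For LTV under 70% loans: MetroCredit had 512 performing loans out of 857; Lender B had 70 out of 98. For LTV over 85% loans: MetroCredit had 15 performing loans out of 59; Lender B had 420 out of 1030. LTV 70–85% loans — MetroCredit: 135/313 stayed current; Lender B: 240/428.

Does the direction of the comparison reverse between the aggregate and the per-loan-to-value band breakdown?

Yes

LTV under 70%: MetroCredit 512/857 = 59.7%, Lender B 70/98 = 71.4% → Lender B
LTV over 85%: MetroCredit 15/59 = 25.4%, Lender B 420/1030 = 40.8% → Lender B
LTV 70–85%: MetroCredit 135/313 = 43.1%, Lender B 240/428 = 56.1% → Lender B
Overall: MetroCredit 662/1229 = 53.9%, Lender B 730/1556 = 46.9% → MetroCredit
Lender B wins each loan-to-value group but MetroCredit wins overall — the comparison reverses. Lender B's loans skew toward LTV over 85%, which has a lower base rate.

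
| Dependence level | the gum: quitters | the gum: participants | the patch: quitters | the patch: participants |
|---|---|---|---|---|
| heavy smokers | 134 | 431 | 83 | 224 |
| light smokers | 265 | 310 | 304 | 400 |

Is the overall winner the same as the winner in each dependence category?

No

Heavy smokers: the gum 134/431 = 31.1%, the patch 83/224 = 37.1% → the patch
Light smokers: the gum 265/310 = 85.5%, the patch 304/400 = 76.0% → the gum
Overall: the gum 399/741 = 53.8%, the patch 387/624 = 62.0% → the patch
Neither sweeps: the gum wins 1 of 2 groups, the patch wins 1. The patch wins overall but not every group — no Simpson reversal.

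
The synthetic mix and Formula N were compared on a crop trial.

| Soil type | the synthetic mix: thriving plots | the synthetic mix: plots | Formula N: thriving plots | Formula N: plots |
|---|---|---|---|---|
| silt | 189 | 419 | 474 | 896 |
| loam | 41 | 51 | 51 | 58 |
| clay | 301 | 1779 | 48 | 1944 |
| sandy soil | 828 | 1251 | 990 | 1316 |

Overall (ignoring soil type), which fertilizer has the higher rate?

the synthetic mix

Silt: the synthetic mix 189/419 = 45.1%, Formula N 474/896 = 52.9% → Formula N
Loam: the synthetic mix 41/51 = 80.4%, Formula N 51/58 = 87.9% → Formula N
Clay: the synthetic mix 301/1779 = 16.9%, Formula N 48/1944 = 2.5% → the synthetic mix
Sandy soil: the synthetic mix 828/1251 = 66.2%, Formula N 990/1316 = 75.2% → Formula N
Overall: the synthetic mix 1359/3500 = 38.8%, Formula N 1563/4214 = 37.1% → the synthetic mix
(Neither sweeps every soil group, but the synthetic mix has the higher pooled rate.)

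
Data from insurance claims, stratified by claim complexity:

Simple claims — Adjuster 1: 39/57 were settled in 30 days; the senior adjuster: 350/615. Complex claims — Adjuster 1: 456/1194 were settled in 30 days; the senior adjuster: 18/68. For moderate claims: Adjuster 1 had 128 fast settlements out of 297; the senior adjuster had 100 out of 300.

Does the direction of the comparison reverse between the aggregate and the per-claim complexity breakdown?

Simple: Adjuster 1 39/57 = 68.4%, the senior adjuster 350/615 = 56.9% → Adjuster 1
Complex: Adjuster 1 456/1194 = 38.2%, the senior adjuster 18/68 = 26.5% → Adjuster 1
Moderate: Adjuster 1 128/297 = 43.1%, the senior adjuster 100/300 = 33.3% → Adjuster 1
Overall: Adjuster 1 623/1548 = 40.2%, the senior adjuster 468/983 = 47.6% → the senior adjuster
Adjuster 1 wins each claim group but the senior adjuster wins overall — the comparison reverses. Adjuster 1's claims skew toward complex, which has a lower base rate.

Yes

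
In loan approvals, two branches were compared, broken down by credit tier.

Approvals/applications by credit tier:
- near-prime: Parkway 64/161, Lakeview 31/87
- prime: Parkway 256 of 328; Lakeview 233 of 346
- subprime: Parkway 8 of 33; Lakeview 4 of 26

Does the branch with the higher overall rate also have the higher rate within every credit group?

Yes

Near-prime: Parkway 64/161 = 39.8%, Lakeview 31/87 = 35.6% → Parkway
Prime: Parkway 256/328 = 78.0%, Lakeview 233/346 = 67.3% → Parkway
Subprime: Parkway 8/33 = 24.2%, Lakeview 4/26 = 15.4% → Parkway
Overall: Parkway 328/522 = 62.8%, Lakeview 268/459 = 58.4% → Parkway
Parkway wins overall and in every credit group — no reversal.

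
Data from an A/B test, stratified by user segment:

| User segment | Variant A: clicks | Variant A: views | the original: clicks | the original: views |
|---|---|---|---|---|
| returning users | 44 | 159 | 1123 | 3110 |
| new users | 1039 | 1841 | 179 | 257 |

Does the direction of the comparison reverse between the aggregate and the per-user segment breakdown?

Returning users: Variant A 44/159 = 27.7%, the original 1123/3110 = 36.1% → the original
New users: Variant A 1039/1841 = 56.4%, the original 179/257 = 69.6% → the original
Overall: Variant A 1083/2000 = 54.1%, the original 1302/3367 = 38.7% → Variant A
The original wins each user group but Variant A wins overall — the comparison reverses. The original's views skew toward returning users, which has a lower base rate.

Yes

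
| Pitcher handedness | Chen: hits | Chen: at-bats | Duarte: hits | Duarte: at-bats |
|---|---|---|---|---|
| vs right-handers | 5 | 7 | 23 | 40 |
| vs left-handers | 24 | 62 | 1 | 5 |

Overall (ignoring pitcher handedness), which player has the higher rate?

Duarte

Vs right-handers: Chen 5/7 = 71.4%, Duarte 23/40 = 57.5% → Chen
Vs left-handers: Chen 24/62 = 38.7%, Duarte 1/5 = 20.0% → Chen
Overall: Chen 29/69 = 42.0%, Duarte 24/45 = 53.3% → Duarte
(Chen wins every pitcher group but Duarte wins overall — Chen's at-bats skew toward the low-rate vs left-handers group.)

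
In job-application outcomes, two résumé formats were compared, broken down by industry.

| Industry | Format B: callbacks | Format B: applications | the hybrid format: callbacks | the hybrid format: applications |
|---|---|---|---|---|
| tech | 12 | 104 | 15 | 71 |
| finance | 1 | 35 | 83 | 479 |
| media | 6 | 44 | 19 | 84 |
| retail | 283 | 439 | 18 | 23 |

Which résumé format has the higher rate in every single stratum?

the hybrid format

Tech: Format B 12/104 = 11.5%, the hybrid format 15/71 = 21.1% → the hybrid format
Finance: Format B 1/35 = 2.9%, the hybrid format 83/479 = 17.3% → the hybrid format
Media: Format B 6/44 = 13.6%, the hybrid format 19/84 = 22.6% → the hybrid format
Retail: Format B 283/439 = 64.5%, the hybrid format 18/23 = 78.3% → the hybrid format
The hybrid format has the higher rate in all 4 groups.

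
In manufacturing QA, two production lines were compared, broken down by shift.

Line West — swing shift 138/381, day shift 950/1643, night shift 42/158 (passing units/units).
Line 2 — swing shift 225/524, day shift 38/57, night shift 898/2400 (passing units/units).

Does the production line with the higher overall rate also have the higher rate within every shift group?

Swing shift: Line West 138/381 = 36.2%, Line 2 225/524 = 42.9% → Line 2
Day shift: Line West 950/1643 = 57.8%, Line 2 38/57 = 66.7% → Line 2
Night shift: Line West 42/158 = 26.6%, Line 2 898/2400 = 37.4% → Line 2
Overall: Line West 1130/2182 = 51.8%, Line 2 1161/2981 = 38.9% → Line West
Line 2 wins each shift group but Line West wins overall — the comparison reverses. Line 2's units skew toward night shift, which has a lower base rate.

No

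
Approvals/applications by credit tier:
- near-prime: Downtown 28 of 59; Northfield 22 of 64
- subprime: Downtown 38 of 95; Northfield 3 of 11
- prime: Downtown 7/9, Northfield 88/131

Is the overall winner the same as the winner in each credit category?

No

Near-prime: Downtown 28/59 = 47.5%, Northfield 22/64 = 34.4% → Downtown
Subprime: Downtown 38/95 = 40.0%, Northfield 3/11 = 27.3% → Downtown
Prime: Downtown 7/9 = 77.8%, Northfield 88/131 = 67.2% → Downtown
Overall: Downtown 73/163 = 44.8%, Northfield 113/206 = 54.9% → Northfield
Downtown wins each credit group but Northfield wins overall — the comparison reverses. Downtown's applications skew toward subprime, which has a lower base rate.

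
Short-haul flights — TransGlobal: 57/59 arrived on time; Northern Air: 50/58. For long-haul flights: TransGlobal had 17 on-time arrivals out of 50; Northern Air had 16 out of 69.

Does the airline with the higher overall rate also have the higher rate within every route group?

Yes

Short-haul: TransGlobal 57/59 = 96.6%, Northern Air 50/58 = 86.2% → TransGlobal
Long-haul: TransGlobal 17/50 = 34.0%, Northern Air 16/69 = 23.2% → TransGlobal
Overall: TransGlobal 74/109 = 67.9%, Northern Air 66/127 = 52.0% → TransGlobal
TransGlobal wins overall and in every route group — no reversal.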